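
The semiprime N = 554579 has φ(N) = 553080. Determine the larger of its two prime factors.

839

φ(n) = (p−1)(q−1) = n − (p+q) + 1, so p + q = 554579 − 553080 + 1 = 1500.
p and q are the roots of t² − 1500t + 554579 = 0.
Discriminant: 1500² − 4·554579 = 2250000 − 2218316 = 31684; √31684 = 178.
q = (1500 − 178)/2 = 661, p = (1500 + 178)/2 = 839.
Check: 661 · 839 = 554579.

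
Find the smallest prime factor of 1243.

11

1243 is odd.
Digit sum 10, not divisible by 3.
Ends in 3: not divisible by 5.
7: 1243 = 7·177 + 4
11: 1243 = 11·113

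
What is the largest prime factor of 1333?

43

1333 = 31 · 43
43 is prime.
So 1333 = 31 · 43; the largest prime factor is 43.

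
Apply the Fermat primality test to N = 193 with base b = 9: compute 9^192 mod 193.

1

9^1 ≡ 9 (mod 193)
9^2 ≡ 9^2 = 81 ≡ 81 (mod 193)
9^4 ≡ 81^2 = 6561 ≡ 192 (mod 193)
9^8 ≡ 192^2 = 36864 ≡ 1 (mod 193)
9^16 ≡ 1^2 = 1 ≡ 1 (mod 193)
9^32 ≡ 1^2 = 1 ≡ 1 (mod 193)
9^64 ≡ 1^2 = 1 ≡ 1 (mod 193)
9^128 ≡ 1^2 = 1 ≡ 1 (mod 193)
192 = 128 + 64 in binary powers of 2.
So 9^192 ≡ 1 · 1 ≡ 1 (mod 193).
Since the result is 1, base 9 gives no evidence that 193 is composite.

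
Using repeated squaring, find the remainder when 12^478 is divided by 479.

1

12^1 ≡ 12 (mod 479)
12^2 ≡ 12^2 = 144 ≡ 144 (mod 479)
12^4 ≡ 144^2 = 20736 ≡ 139 (mod 479)
12^8 ≡ 139^2 = 19321 ≡ 161 (mod 479)
12^16 ≡ 161^2 = 25921 ≡ 55 (mod 479)
12^32 ≡ 55^2 = 3025 ≡ 151 (mod 479)
12^64 ≡ 151^2 = 22801 ≡ 288 (mod 479)
12^128 ≡ 288^2 = 82944 ≡ 77 (mod 479)
12^256 ≡ 77^2 = 5929 ≡ 181 (mod 479)
478 = 256 + 128 + 64 + 16 + 8 + 4 + 2 in binary powers of 2.
So 12^478 ≡ 181 · 77 · 288 · 55 · 161 · 139 · 144 ≡ 1 (mod 479).
Since the result is 1, base 12 gives no evidence that 479 is composite.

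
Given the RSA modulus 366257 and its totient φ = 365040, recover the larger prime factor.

φ(n) = (p−1)(q−1) = n − (p+q) + 1, so p + q = 366257 − 365040 + 1 = 1218.
p and q are the roots of t² − 1218t + 366257 = 0.
Discriminant: 1218² − 4·366257 = 1483524 − 1465028 = 18496; √18496 = 136.
q = (1218 − 136)/2 = 541, p = (1218 + 136)/2 = 677.
Check: 541 · 677 = 366257.

677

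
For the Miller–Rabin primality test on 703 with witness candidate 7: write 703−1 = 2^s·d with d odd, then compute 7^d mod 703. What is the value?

703 − 1 = 702 = 2^1 · 351, so d = 351.
7^1 ≡ 7 (mod 703)
7^2 ≡ 7^2 = 49 ≡ 49 (mod 703)
7^4 ≡ 49^2 = 2401 ≡ 292 (mod 703)
7^8 ≡ 292^2 = 85264 ≡ 201 (mod 703)
7^16 ≡ 201^2 = 40401 ≡ 330 (mod 703)
7^32 ≡ 330^2 = 108900 ≡ 638 (mod 703)
7^64 ≡ 638^2 = 407044 ≡ 7 (mod 703)
7^128 ≡ 7^2 = 49 ≡ 49 (mod 703)
7^256 ≡ 49^2 = 2401 ≡ 292 (mod 703)
351 = 256 + 64 + 16 + 8 + 4 + 2 + 1 in binary powers of 2.
So 7^351 ≡ 292 · 7 · 330 · 201 · 292 · 49 · 7 ≡ 1 (mod 703).
Since 7^d ≡ 1 (mod 703), base 7 does not prove 703 composite.

1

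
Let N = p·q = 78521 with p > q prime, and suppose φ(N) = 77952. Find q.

233

φ(n) = (p−1)(q−1) = n − (p+q) + 1, so p + q = 78521 − 77952 + 1 = 570.
p and q are the roots of t² − 570t + 78521 = 0.
Discriminant: 570² − 4·78521 = 324900 − 314084 = 10816; √10816 = 104.
q = (570 − 104)/2 = 233, p = (570 + 104)/2 = 337.
Check: 233 · 337 = 78521.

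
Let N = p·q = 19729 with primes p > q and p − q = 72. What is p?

181

Since p = q + 72, we have 19729 = q(q + 72), so q² + 72q − 19729 = 0.
Discriminant: 72² + 4·19729 = 5184 + 78916 = 84100; √84100 = 290.
q = (−72 + 290)/2 = 109, and p = q + 72 = 181.
Check: 109 · 181 = 19729.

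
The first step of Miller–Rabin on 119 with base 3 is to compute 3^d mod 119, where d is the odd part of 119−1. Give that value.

75

119 − 1 = 118 = 2^1 · 59, so d = 59.
3^1 ≡ 3 (mod 119)
3^2 ≡ 3^2 = 9 ≡ 9 (mod 119)
3^4 ≡ 9^2 = 81 ≡ 81 (mod 119)
3^8 ≡ 81^2 = 6561 ≡ 16 (mod 119)
3^16 ≡ 16^2 = 256 ≡ 18 (mod 119)
3^32 ≡ 18^2 = 324 ≡ 86 (mod 119)
59 = 32 + 16 + 8 + 2 + 1 in binary powers of 2.
So 3^59 ≡ 86 · 18 · 16 · 9 · 3 ≡ 75 (mod 119).
Squaring chain: 75; never reaches −1, so base 3 is a Miller–Rabin witness that 119 is composite.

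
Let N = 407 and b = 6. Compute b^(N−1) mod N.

6^1 ≡ 6 (mod 407)
6^2 ≡ 6^2 = 36 ≡ 36 (mod 407)
6^4 ≡ 36^2 = 1296 ≡ 75 (mod 407)
6^8 ≡ 75^2 = 5625 ≡ 334 (mod 407)
6^16 ≡ 334^2 = 111556 ≡ 38 (mod 407)
6^32 ≡ 38^2 = 1444 ≡ 223 (mod 407)
6^64 ≡ 223^2 = 49729 ≡ 75 (mod 407)
6^128 ≡ 75^2 = 5625 ≡ 334 (mod 407)
6^256 ≡ 334^2 = 111556 ≡ 38 (mod 407)
406 = 256 + 128 + 16 + 4 + 2 in binary powers of 2.
So 6^406 ≡ 38 · 334 · 38 · 75 · 36 ≡ 258 (mod 407).
Since 258 ≠ 1, base 6 is a Fermat witness: 407 is composite.

258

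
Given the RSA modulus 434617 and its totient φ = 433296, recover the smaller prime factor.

φ(n) = (p−1)(q−1) = n − (p+q) + 1, so p + q = 434617 − 433296 + 1 = 1322.
p and q are the roots of t² − 1322t + 434617 = 0.
Discriminant: 1322² − 4·434617 = 1747684 − 1738468 = 9216; √9216 = 96.
q = (1322 − 96)/2 = 613, p = (1322 + 96)/2 = 709.
Check: 613 · 709 = 434617.

613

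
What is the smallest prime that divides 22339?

22339 is odd.
Digit sum 19, not divisible by 3.
Ends in 9: not divisible by 5.
7: 22339 = 7·3191 + 2
11: 22339 = 11·2030 + 9
13: 22339 = 13·1718 + 5
17: 22339 = 17·1314 + 1
19: 22339 = 19·1175 + 14
23: 22339 = 23·971 + 6
29: 22339 = 29·770 + 9
31: 22339 = 31·720 + 19
37: 22339 = 37·603 + 28
41: 22339 = 41·544 + 35
43: 22339 = 43·519 + 22
47: 22339 = 47·475 + 14
53: 22339 = 53·421 + 26
59: 22339 = 59·378 + 37
61: 22339 = 61·366 + 13
67: 22339 = 67·333 + 28
71: 22339 = 71·314 + 45
73: 22339 = 73·306 + 1
79: 22339 = 79·282 + 61
83: 22339 = 83·269 + 12
89: 22339 = 89·251

89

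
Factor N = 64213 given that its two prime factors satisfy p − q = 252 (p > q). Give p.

Since p = q + 252, we have 64213 = q(q + 252), so q² + 252q − 64213 = 0.
Discriminant: 252² + 4·64213 = 63504 + 256852 = 320356; √320356 = 566.
q = (−252 + 566)/2 = 157, and p = q + 252 = 409.
Check: 157 · 409 = 64213.

409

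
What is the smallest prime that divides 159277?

19

159277 is odd.
Digit sum 31, not divisible by 3.
Ends in 7: not divisible by 5.
7: 159277 = 7·22753 + 6
11: 159277 = 11·14479 + 8
13: 159277 = 13·12252 + 1
17: 159277 = 17·9369 + 4
19: 159277 = 19·8383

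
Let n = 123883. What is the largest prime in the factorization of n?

67

123883 = 43 · 2881
2881 = 43 · 67
67 is prime.
So 123883 = 43^2 · 67; the largest prime factor is 67.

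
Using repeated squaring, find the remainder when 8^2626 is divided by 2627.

8^1 ≡ 8 (mod 2627)
8^2 ≡ 8^2 = 64 ≡ 64 (mod 2627)
8^4 ≡ 64^2 = 4096 ≡ 1469 (mod 2627)
8^8 ≡ 1469^2 = 2157961 ≡ 1194 (mod 2627)
8^16 ≡ 1194^2 = 1425636 ≡ 1802 (mod 2627)
8^32 ≡ 1802^2 = 3247204 ≡ 232 (mod 2627)
8^64 ≡ 232^2 = 53824 ≡ 1284 (mod 2627)
8^128 ≡ 1284^2 = 1648656 ≡ 1527 (mod 2627)
8^256 ≡ 1527^2 = 2331729 ≡ 1580 (mod 2627)
8^512 ≡ 1580^2 = 2496400 ≡ 750 (mod 2627)
8^1024 ≡ 750^2 = 562500 ≡ 322 (mod 2627)
8^2048 ≡ 322^2 = 103684 ≡ 1231 (mod 2627)
2626 = 2048 + 512 + 64 + 2 in binary powers of 2.
So 8^2626 ≡ 1231 · 750 · 1284 · 64 ≡ 2564 (mod 2627).
Since 2564 ≠ 1, base 8 is a Fermat witness: 2627 is composite.

2564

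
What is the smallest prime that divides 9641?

9641 is odd.
Digit sum 20, not divisible by 3.
Ends in 1: not divisible by 5.
7: 9641 = 7·1377 + 2
11: 9641 = 11·876 + 5
13: 9641 = 13·741 + 8
17: 9641 = 17·567 + 2
19: 9641 = 19·507 + 8
23: 9641 = 23·419 + 4
29: 9641 = 29·332 + 13
31: 9641 = 31·311

31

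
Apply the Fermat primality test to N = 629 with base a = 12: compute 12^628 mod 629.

268

12^1 ≡ 12 (mod 629)
12^2 ≡ 12^2 = 144 ≡ 144 (mod 629)
12^4 ≡ 144^2 = 20736 ≡ 608 (mod 629)
12^8 ≡ 608^2 = 369664 ≡ 441 (mod 629)
12^16 ≡ 441^2 = 194481 ≡ 120 (mod 629)
12^32 ≡ 120^2 = 14400 ≡ 562 (mod 629)
12^64 ≡ 562^2 = 315844 ≡ 86 (mod 629)
12^128 ≡ 86^2 = 7396 ≡ 477 (mod 629)
12^256 ≡ 477^2 = 227529 ≡ 460 (mod 629)
12^512 ≡ 460^2 = 211600 ≡ 256 (mod 629)
628 = 512 + 64 + 32 + 16 + 4 in binary powers of 2.
So 12^628 ≡ 256 · 86 · 562 · 120 · 608 ≡ 268 (mod 629).
Since 268 ≠ 1, base 12 is a Fermat witness: 629 is composite.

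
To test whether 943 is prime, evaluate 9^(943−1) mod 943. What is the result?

9^1 ≡ 9 (mod 943)
9^2 ≡ 9^2 = 81 ≡ 81 (mod 943)
9^4 ≡ 81^2 = 6561 ≡ 903 (mod 943)
9^8 ≡ 903^2 = 815409 ≡ 657 (mod 943)
9^16 ≡ 657^2 = 431649 ≡ 698 (mod 943)
9^32 ≡ 698^2 = 487204 ≡ 616 (mod 943)
9^64 ≡ 616^2 = 379456 ≡ 370 (mod 943)
9^128 ≡ 370^2 = 136900 ≡ 165 (mod 943)
9^256 ≡ 165^2 = 27225 ≡ 821 (mod 943)
9^512 ≡ 821^2 = 674041 ≡ 739 (mod 943)
942 = 512 + 256 + 128 + 32 + 8 + 4 + 2 in binary powers of 2.
So 9^942 ≡ 739 · 821 · 165 · 616 · 657 · 903 · 81 ≡ 901 (mod 943).
Since 901 ≠ 1, base 9 is a Fermat witness: 943 is composite.

901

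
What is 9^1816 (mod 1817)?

9^1 ≡ 9 (mod 1817)
9^2 ≡ 9^2 = 81 ≡ 81 (mod 1817)
9^4 ≡ 81^2 = 6561 ≡ 1110 (mod 1817)
9^8 ≡ 1110^2 = 1232100 ≡ 174 (mod 1817)
9^16 ≡ 174^2 = 30276 ≡ 1204 (mod 1817)
9^32 ≡ 1204^2 = 1449616 ≡ 1467 (mod 1817)
9^64 ≡ 1467^2 = 2152089 ≡ 761 (mod 1817)
9^128 ≡ 761^2 = 579121 ≡ 1315 (mod 1817)
9^256 ≡ 1315^2 = 1729225 ≡ 1258 (mod 1817)
9^512 ≡ 1258^2 = 1582564 ≡ 1774 (mod 1817)
9^1024 ≡ 1774^2 = 3147076 ≡ 32 (mod 1817)
1816 = 1024 + 512 + 256 + 16 + 8 in binary powers of 2.
So 9^1816 ≡ 32 · 1774 · 1258 · 1204 · 174 ≡ 1021 (mod 1817).
Since 1021 ≠ 1, base 9 is a Fermat witness: 1817 is composite.

1021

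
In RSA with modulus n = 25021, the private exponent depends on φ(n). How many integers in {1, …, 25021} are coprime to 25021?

Factor: 25021 = 131 · 191.
φ(25021) = (131−1) · (191−1) = 130 · 190 = 24700.

24700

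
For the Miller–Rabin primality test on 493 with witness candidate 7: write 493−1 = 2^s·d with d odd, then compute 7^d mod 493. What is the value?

371

493 − 1 = 492 = 2^2 · 123, so d = 123.
7^1 ≡ 7 (mod 493)
7^2 ≡ 7^2 = 49 ≡ 49 (mod 493)
7^4 ≡ 49^2 = 2401 ≡ 429 (mod 493)
7^8 ≡ 429^2 = 184041 ≡ 152 (mod 493)
7^16 ≡ 152^2 = 23104 ≡ 426 (mod 493)
7^32 ≡ 426^2 = 181476 ≡ 52 (mod 493)
7^64 ≡ 52^2 = 2704 ≡ 239 (mod 493)
123 = 64 + 32 + 16 + 8 + 2 + 1 in binary powers of 2.
So 7^123 ≡ 239 · 52 · 426 · 152 · 49 · 7 ≡ 371 (mod 493).
Squaring chain: 371 → 94; never reaches −1, so base 7 is a Miller–Rabin witness that 493 is composite.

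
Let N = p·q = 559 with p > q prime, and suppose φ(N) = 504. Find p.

43

φ(n) = (p−1)(q−1) = n − (p+q) + 1, so p + q = 559 − 504 + 1 = 56.
p and q are the roots of t² − 56t + 559 = 0.
Discriminant: 56² − 4·559 = 3136 − 2236 = 900; √900 = 30.
q = (56 − 30)/2 = 13, p = (56 + 30)/2 = 43.
Check: 13 · 43 = 559.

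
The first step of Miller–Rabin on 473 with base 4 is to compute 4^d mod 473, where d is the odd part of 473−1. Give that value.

322

473 − 1 = 472 = 2^3 · 59, so d = 59.
4^1 ≡ 4 (mod 473)
4^2 ≡ 4^2 = 16 ≡ 16 (mod 473)
4^4 ≡ 16^2 = 256 ≡ 256 (mod 473)
4^8 ≡ 256^2 = 65536 ≡ 262 (mod 473)
4^16 ≡ 262^2 = 68644 ≡ 59 (mod 473)
4^32 ≡ 59^2 = 3481 ≡ 170 (mod 473)
59 = 32 + 16 + 8 + 2 + 1 in binary powers of 2.
So 4^59 ≡ 170 · 59 · 262 · 16 · 4 ≡ 322 (mod 473).
Squaring chain: 322 → 97 → 422; never reaches −1, so base 4 is a Miller–Rabin witness that 473 is composite.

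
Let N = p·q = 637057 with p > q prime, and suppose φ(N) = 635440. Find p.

941

φ(n) = (p−1)(q−1) = n − (p+q) + 1, so p + q = 637057 − 635440 + 1 = 1618.
p and q are the roots of t² − 1618t + 637057 = 0.
Discriminant: 1618² − 4·637057 = 2617924 − 2548228 = 69696; √69696 = 264.
q = (1618 − 264)/2 = 677, p = (1618 + 264)/2 = 941.
Check: 677 · 941 = 637057.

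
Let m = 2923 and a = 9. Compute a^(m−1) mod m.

417

9^1 ≡ 9 (mod 2923)
9^2 ≡ 9^2 = 81 ≡ 81 (mod 2923)
9^4 ≡ 81^2 = 6561 ≡ 715 (mod 2923)
9^8 ≡ 715^2 = 511225 ≡ 2623 (mod 2923)
9^16 ≡ 2623^2 = 6880129 ≡ 2310 (mod 2923)
9^32 ≡ 2310^2 = 5336100 ≡ 1625 (mod 2923)
9^64 ≡ 1625^2 = 2640625 ≡ 1156 (mod 2923)
9^128 ≡ 1156^2 = 1336336 ≡ 525 (mod 2923)
9^256 ≡ 525^2 = 275625 ≡ 863 (mod 2923)
9^512 ≡ 863^2 = 744769 ≡ 2327 (mod 2923)
9^1024 ≡ 2327^2 = 5414929 ≡ 1533 (mod 2923)
9^2048 ≡ 1533^2 = 2350089 ≡ 2920 (mod 2923)
2922 = 2048 + 512 + 256 + 64 + 32 + 8 + 2 in binary powers of 2.
So 9^2922 ≡ 2920 · 2327 · 863 · 1156 · 1625 · 2623 · 81 ≡ 417 (mod 2923).
Since 417 ≠ 1, base 9 is a Fermat witness: 2923 is composite.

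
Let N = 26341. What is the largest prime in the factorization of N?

71

26341 = 7 · 3763
3763 = 53 · 71
71 is prime.
So 26341 = 7 · 53 · 71; the largest prime factor is 71.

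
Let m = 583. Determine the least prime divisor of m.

11

583 is odd.
Digit sum 16, not divisible by 3.
Ends in 3: not divisible by 5.
7: 583 = 7·83 + 2
11: 583 = 11·53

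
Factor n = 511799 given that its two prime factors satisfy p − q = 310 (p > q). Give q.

Since p = q + 310, we have 511799 = q(q + 310), so q² + 310q − 511799 = 0.
Discriminant: 310² + 4·511799 = 96100 + 2047196 = 2143296; √2143296 = 1464.
q = (−310 + 1464)/2 = 577, and p = q + 310 = 887.
Check: 577 · 887 = 511799.

577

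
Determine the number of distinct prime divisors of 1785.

4

1785 = 3 · 595
595 = 5 · 119
119 = 7 · 17
1785 = 3 · 5 · 7 · 17, which has 4 distinct prime factors.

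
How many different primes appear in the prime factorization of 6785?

6785 = 5 · 1357
1357 = 23 · 59
6785 = 5 · 23 · 59, which has 3 distinct prime factors.

3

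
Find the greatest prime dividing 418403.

83

418403 = 71 · 5893
5893 = 71 · 83
83 is prime.
So 418403 = 71^2 · 83; the largest prime factor is 83.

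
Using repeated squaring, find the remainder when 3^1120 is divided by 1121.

765

3^1 ≡ 3 (mod 1121)
3^2 ≡ 3^2 = 9 ≡ 9 (mod 1121)
3^4 ≡ 9^2 = 81 ≡ 81 (mod 1121)
3^8 ≡ 81^2 = 6561 ≡ 956 (mod 1121)
3^16 ≡ 956^2 = 913936 ≡ 321 (mod 1121)
3^32 ≡ 321^2 = 103041 ≡ 1030 (mod 1121)
3^64 ≡ 1030^2 = 1060900 ≡ 434 (mod 1121)
3^128 ≡ 434^2 = 188356 ≡ 28 (mod 1121)
3^256 ≡ 28^2 = 784 ≡ 784 (mod 1121)
3^512 ≡ 784^2 = 614656 ≡ 348 (mod 1121)
3^1024 ≡ 348^2 = 121104 ≡ 36 (mod 1121)
1120 = 1024 + 64 + 32 in binary powers of 2.
So 3^1120 ≡ 36 · 434 · 1030 ≡ 765 (mod 1121).
Since 765 ≠ 1, base 3 is a Fermat witness: 1121 is composite.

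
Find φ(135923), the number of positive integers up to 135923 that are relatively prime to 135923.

Factor: 135923 = 29 · 43 · 109.
φ(135923) = (29−1) · (43−1) · (109−1) = 28 · 42 · 108 = 127008.

127008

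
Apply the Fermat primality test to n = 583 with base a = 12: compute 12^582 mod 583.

221

12^1 ≡ 12 (mod 583)
12^2 ≡ 12^2 = 144 ≡ 144 (mod 583)
12^4 ≡ 144^2 = 20736 ≡ 331 (mod 583)
12^8 ≡ 331^2 = 109561 ≡ 540 (mod 583)
12^16 ≡ 540^2 = 291600 ≡ 100 (mod 583)
12^32 ≡ 100^2 = 10000 ≡ 89 (mod 583)
12^64 ≡ 89^2 = 7921 ≡ 342 (mod 583)
12^128 ≡ 342^2 = 116964 ≡ 364 (mod 583)
12^256 ≡ 364^2 = 132496 ≡ 155 (mod 583)
12^512 ≡ 155^2 = 24025 ≡ 122 (mod 583)
582 = 512 + 64 + 4 + 2 in binary powers of 2.
So 12^582 ≡ 122 · 342 · 331 · 144 ≡ 221 (mod 583).
Since 221 ≠ 1, base 12 is a Fermat witness: 583 is composite.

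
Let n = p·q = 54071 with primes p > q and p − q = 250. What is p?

Since p = q + 250, we have 54071 = q(q + 250), so q² + 250q − 54071 = 0.
Discriminant: 250² + 4·54071 = 62500 + 216284 = 278784; √278784 = 528.
q = (−250 + 528)/2 = 139, and p = q + 250 = 389.
Check: 139 · 389 = 54071.

389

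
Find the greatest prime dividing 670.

670 = 2 · 335
335 = 5 · 67
67 is prime.
So 670 = 2 · 5 · 67; the largest prime factor is 67.

67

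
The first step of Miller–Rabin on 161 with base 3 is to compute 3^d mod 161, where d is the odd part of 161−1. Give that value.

82

161 − 1 = 160 = 2^5 · 5, so d = 5.
3^1 ≡ 3 (mod 161)
3^2 ≡ 3^2 = 9 ≡ 9 (mod 161)
3^4 ≡ 9^2 = 81 ≡ 81 (mod 161)
5 = 4 + 1 in binary powers of 2.
So 3^5 ≡ 81 · 3 ≡ 82 (mod 161).
Squaring chain: 82 → 123 → 156 → 25 → 142; never reaches −1, so base 3 is a Miller–Rabin witness that 161 is composite.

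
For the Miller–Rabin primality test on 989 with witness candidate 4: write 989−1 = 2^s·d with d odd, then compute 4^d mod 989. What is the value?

989 − 1 = 988 = 2^2 · 247, so d = 247.
4^1 ≡ 4 (mod 989)
4^2 ≡ 4^2 = 16 ≡ 16 (mod 989)
4^4 ≡ 16^2 = 256 ≡ 256 (mod 989)
4^8 ≡ 256^2 = 65536 ≡ 262 (mod 989)
4^16 ≡ 262^2 = 68644 ≡ 403 (mod 989)
4^32 ≡ 403^2 = 162409 ≡ 213 (mod 989)
4^64 ≡ 213^2 = 45369 ≡ 864 (mod 989)
4^128 ≡ 864^2 = 746496 ≡ 790 (mod 989)
247 = 128 + 64 + 32 + 16 + 4 + 2 + 1 in binary powers of 2.
So 4^247 ≡ 790 · 864 · 213 · 403 · 256 · 16 · 4 ≡ 403 (mod 989).
Squaring chain: 403 → 213; never reaches −1, so base 4 is a Miller–Rabin witness that 989 is composite.

403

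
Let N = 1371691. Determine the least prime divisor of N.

59

1371691 is odd.
Digit sum 28, not divisible by 3.
Ends in 1: not divisible by 5.
7: 1371691 = 7·195955 + 6
11: 1371691 = 11·124699 + 2
13: 1371691 = 13·105514 + 9
17: 1371691 = 17·80687 + 12
19: 1371691 = 19·72194 + 5
23: 1371691 = 23·59638 + 17
29: 1371691 = 29·47299 + 20
31: 1371691 = 31·44248 + 3
37: 1371691 = 37·37072 + 27
41: 1371691 = 41·33455 + 36
43: 1371691 = 43·31899 + 34
47: 1371691 = 47·29184 + 43
53: 1371691 = 53·25880 + 51
59: 1371691 = 59·23249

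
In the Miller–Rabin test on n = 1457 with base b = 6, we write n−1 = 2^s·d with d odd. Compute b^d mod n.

1457 − 1 = 1456 = 2^4 · 91, so d = 91.
6^1 ≡ 6 (mod 1457)
6^2 ≡ 6^2 = 36 ≡ 36 (mod 1457)
6^4 ≡ 36^2 = 1296 ≡ 1296 (mod 1457)
6^8 ≡ 1296^2 = 1679616 ≡ 1152 (mod 1457)
6^16 ≡ 1152^2 = 1327104 ≡ 1234 (mod 1457)
6^32 ≡ 1234^2 = 1522756 ≡ 191 (mod 1457)
6^64 ≡ 191^2 = 36481 ≡ 56 (mod 1457)
91 = 64 + 16 + 8 + 2 + 1 in binary powers of 2.
So 6^91 ≡ 56 · 1234 · 1152 · 36 · 6 ≡ 1277 (mod 1457).
Squaring chain: 1277 → 346 → 242 → 284; never reaches −1, so base 6 is a Miller–Rabin witness that 1457 is composite.

1277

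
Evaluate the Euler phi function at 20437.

20140

Factor: 20437 = 107 · 191.
φ(20437) = (107−1) · (191−1) = 106 · 190 = 20140.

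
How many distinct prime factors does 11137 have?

3

11137 = 7 · 1591
1591 = 37 · 43
11137 = 7 · 37 · 43, which has 3 distinct prime factors.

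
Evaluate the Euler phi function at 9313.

9108

Factor: 9313 = 67 · 139.
φ(9313) = (67−1) · (139−1) = 66 · 138 = 9108.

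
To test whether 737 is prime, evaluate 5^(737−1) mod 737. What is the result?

643

5^1 ≡ 5 (mod 737)
5^2 ≡ 5^2 = 25 ≡ 25 (mod 737)
5^4 ≡ 25^2 = 625 ≡ 625 (mod 737)
5^8 ≡ 625^2 = 390625 ≡ 15 (mod 737)
5^16 ≡ 15^2 = 225 ≡ 225 (mod 737)
5^32 ≡ 225^2 = 50625 ≡ 509 (mod 737)
5^64 ≡ 509^2 = 259081 ≡ 394 (mod 737)
5^128 ≡ 394^2 = 155236 ≡ 466 (mod 737)
5^256 ≡ 466^2 = 217156 ≡ 478 (mod 737)
5^512 ≡ 478^2 = 228484 ≡ 14 (mod 737)
736 = 512 + 128 + 64 + 32 in binary powers of 2.
So 5^736 ≡ 14 · 466 · 394 · 509 ≡ 643 (mod 737).
Since 643 ≠ 1, base 5 is a Fermat witness: 737 is composite.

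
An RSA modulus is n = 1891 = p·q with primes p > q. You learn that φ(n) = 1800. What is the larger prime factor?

61

φ(n) = (p−1)(q−1) = n − (p+q) + 1, so p + q = 1891 − 1800 + 1 = 92.
p and q are the roots of t² − 92t + 1891 = 0.
Discriminant: 92² − 4·1891 = 8464 − 7564 = 900; √900 = 30.
q = (92 − 30)/2 = 31, p = (92 + 30)/2 = 61.
Check: 31 · 61 = 1891.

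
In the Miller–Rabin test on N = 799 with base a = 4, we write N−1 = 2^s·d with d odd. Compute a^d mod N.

799 − 1 = 798 = 2^1 · 399, so d = 399.
4^1 ≡ 4 (mod 799)
4^2 ≡ 4^2 = 16 ≡ 16 (mod 799)
4^4 ≡ 16^2 = 256 ≡ 256 (mod 799)
4^8 ≡ 256^2 = 65536 ≡ 18 (mod 799)
4^16 ≡ 18^2 = 324 ≡ 324 (mod 799)
4^32 ≡ 324^2 = 104976 ≡ 307 (mod 799)
4^64 ≡ 307^2 = 94249 ≡ 766 (mod 799)
4^128 ≡ 766^2 = 586756 ≡ 290 (mod 799)
4^256 ≡ 290^2 = 84100 ≡ 205 (mod 799)
399 = 256 + 128 + 8 + 4 + 2 + 1 in binary powers of 2.
So 4^399 ≡ 205 · 290 · 18 · 256 · 16 · 4 ≡ 676 (mod 799).
Squaring chain: 676; never reaches −1, so base 4 is a Miller–Rabin witness that 799 is composite.

676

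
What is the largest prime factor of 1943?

1943 = 29 · 67
67 is prime.
So 1943 = 29 · 67; the largest prime factor is 67.

67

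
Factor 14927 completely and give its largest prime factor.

59

14927 = 11 · 1357
1357 = 23 · 59
59 is prime.
So 14927 = 11 · 23 · 59; the largest prime factor is 59.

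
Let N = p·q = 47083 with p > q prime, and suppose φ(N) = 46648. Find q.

φ(n) = (p−1)(q−1) = n − (p+q) + 1, so p + q = 47083 − 46648 + 1 = 436.
p and q are the roots of t² − 436t + 47083 = 0.
Discriminant: 436² − 4·47083 = 190096 − 188332 = 1764; √1764 = 42.
q = (436 − 42)/2 = 197, p = (436 + 42)/2 = 239.
Check: 197 · 239 = 47083.

197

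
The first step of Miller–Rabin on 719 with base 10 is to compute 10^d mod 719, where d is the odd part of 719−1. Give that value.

1

719 − 1 = 718 = 2^1 · 359, so d = 359.
10^1 ≡ 10 (mod 719)
10^2 ≡ 10^2 = 100 ≡ 100 (mod 719)
10^4 ≡ 100^2 = 10000 ≡ 653 (mod 719)
10^8 ≡ 653^2 = 426409 ≡ 42 (mod 719)
10^16 ≡ 42^2 = 1764 ≡ 326 (mod 719)
10^32 ≡ 326^2 = 106276 ≡ 583 (mod 719)
10^64 ≡ 583^2 = 339889 ≡ 521 (mod 719)
10^128 ≡ 521^2 = 271441 ≡ 378 (mod 719)
10^256 ≡ 378^2 = 142884 ≡ 522 (mod 719)
359 = 256 + 64 + 32 + 4 + 2 + 1 in binary powers of 2.
So 10^359 ≡ 522 · 521 · 583 · 653 · 100 · 10 ≡ 1 (mod 719).
Since 10^d ≡ 1 (mod 719), base 10 does not prove 719 composite.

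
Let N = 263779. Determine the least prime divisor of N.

31

263779 is odd.
Digit sum 34, not divisible by 3.
Ends in 9: not divisible by 5.
7: 263779 = 7·37682 + 5
11: 263779 = 11·23979 + 10
13: 263779 = 13·20290 + 9
17: 263779 = 17·15516 + 7
19: 263779 = 19·13883 + 2
23: 263779 = 23·11468 + 15
29: 263779 = 29·9095 + 24
31: 263779 = 31·8509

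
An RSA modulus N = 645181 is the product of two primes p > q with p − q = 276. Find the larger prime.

953

Since p = q + 276, we have 645181 = q(q + 276), so q² + 276q − 645181 = 0.
Discriminant: 276² + 4·645181 = 76176 + 2580724 = 2656900; √2656900 = 1630.
q = (−276 + 1630)/2 = 677, and p = q + 276 = 953.
Check: 677 · 953 = 645181.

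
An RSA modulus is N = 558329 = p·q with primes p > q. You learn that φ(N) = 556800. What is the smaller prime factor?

φ(n) = (p−1)(q−1) = n − (p+q) + 1, so p + q = 558329 − 556800 + 1 = 1530.
p and q are the roots of t² − 1530t + 558329 = 0.
Discriminant: 1530² − 4·558329 = 2340900 − 2233316 = 107584; √107584 = 328.
q = (1530 − 328)/2 = 601, p = (1530 + 328)/2 = 929.
Check: 601 · 929 = 558329.

601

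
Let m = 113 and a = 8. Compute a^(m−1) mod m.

8^1 ≡ 8 (mod 113)
8^2 ≡ 8^2 = 64 ≡ 64 (mod 113)
8^4 ≡ 64^2 = 4096 ≡ 28 (mod 113)
8^8 ≡ 28^2 = 784 ≡ 106 (mod 113)
8^16 ≡ 106^2 = 11236 ≡ 49 (mod 113)
8^32 ≡ 49^2 = 2401 ≡ 28 (mod 113)
8^64 ≡ 28^2 = 784 ≡ 106 (mod 113)
112 = 64 + 32 + 16 in binary powers of 2.
So 8^112 ≡ 106 · 28 · 49 ≡ 1 (mod 113).
Since the result is 1, base 8 gives no evidence that 113 is composite.

1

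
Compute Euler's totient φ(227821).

204240

Factor: 227821 = 11 · 139 · 149.
φ(227821) = (11−1) · (139−1) · (149−1) = 10 · 138 · 148 = 204240.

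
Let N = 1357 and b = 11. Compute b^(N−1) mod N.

1268

11^1 ≡ 11 (mod 1357)
11^2 ≡ 11^2 = 121 ≡ 121 (mod 1357)
11^4 ≡ 121^2 = 14641 ≡ 1071 (mod 1357)
11^8 ≡ 1071^2 = 1147041 ≡ 376 (mod 1357)
11^16 ≡ 376^2 = 141376 ≡ 248 (mod 1357)
11^32 ≡ 248^2 = 61504 ≡ 439 (mod 1357)
11^64 ≡ 439^2 = 192721 ≡ 27 (mod 1357)
11^128 ≡ 27^2 = 729 ≡ 729 (mod 1357)
11^256 ≡ 729^2 = 531441 ≡ 854 (mod 1357)
11^512 ≡ 854^2 = 729316 ≡ 607 (mod 1357)
11^1024 ≡ 607^2 = 368449 ≡ 702 (mod 1357)
1356 = 1024 + 256 + 64 + 8 + 4 in binary powers of 2.
So 11^1356 ≡ 702 · 854 · 27 · 376 · 1071 ≡ 1268 (mod 1357).
Since 1268 ≠ 1, base 11 is a Fermat witness: 1357 is composite.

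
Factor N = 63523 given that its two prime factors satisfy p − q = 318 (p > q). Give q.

139

Since p = q + 318, we have 63523 = q(q + 318), so q² + 318q − 63523 = 0.
Discriminant: 318² + 4·63523 = 101124 + 254092 = 355216; √355216 = 596.
q = (−318 + 596)/2 = 139, and p = q + 318 = 457.
Check: 139 · 457 = 63523.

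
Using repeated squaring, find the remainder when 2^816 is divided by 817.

2^1 ≡ 2 (mod 817)
2^2 ≡ 2^2 = 4 ≡ 4 (mod 817)
2^4 ≡ 4^2 = 16 ≡ 16 (mod 817)
2^8 ≡ 16^2 = 256 ≡ 256 (mod 817)
2^16 ≡ 256^2 = 65536 ≡ 176 (mod 817)
2^32 ≡ 176^2 = 30976 ≡ 747 (mod 817)
2^64 ≡ 747^2 = 558009 ≡ 815 (mod 817)
2^128 ≡ 815^2 = 664225 ≡ 4 (mod 817)
2^256 ≡ 4^2 = 16 ≡ 16 (mod 817)
2^512 ≡ 16^2 = 256 ≡ 256 (mod 817)
816 = 512 + 256 + 32 + 16 in binary powers of 2.
So 2^816 ≡ 256 · 16 · 747 · 176 ≡ 102 (mod 817).
Since 102 ≠ 1, base 2 is a Fermat witness: 817 is composite.

102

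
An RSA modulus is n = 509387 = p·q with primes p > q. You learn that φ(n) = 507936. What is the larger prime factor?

859

φ(n) = (p−1)(q−1) = n − (p+q) + 1, so p + q = 509387 − 507936 + 1 = 1452.
p and q are the roots of t² − 1452t + 509387 = 0.
Discriminant: 1452² − 4·509387 = 2108304 − 2037548 = 70756; √70756 = 266.
q = (1452 − 266)/2 = 593, p = (1452 + 266)/2 = 859.
Check: 593 · 859 = 509387.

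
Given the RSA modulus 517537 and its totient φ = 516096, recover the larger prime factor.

φ(n) = (p−1)(q−1) = n − (p+q) + 1, so p + q = 517537 − 516096 + 1 = 1442.
p and q are the roots of t² − 1442t + 517537 = 0.
Discriminant: 1442² − 4·517537 = 2079364 − 2070148 = 9216; √9216 = 96.
q = (1442 − 96)/2 = 673, p = (1442 + 96)/2 = 769.
Check: 673 · 769 = 517537.

769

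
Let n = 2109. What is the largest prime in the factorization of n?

2109 = 3 · 703
703 = 19 · 37
37 is prime.
So 2109 = 3 · 19 · 37; the largest prime factor is 37.

37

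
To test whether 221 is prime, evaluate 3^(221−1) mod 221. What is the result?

55

3^1 ≡ 3 (mod 221)
3^2 ≡ 3^2 = 9 ≡ 9 (mod 221)
3^4 ≡ 9^2 = 81 ≡ 81 (mod 221)
3^8 ≡ 81^2 = 6561 ≡ 152 (mod 221)
3^16 ≡ 152^2 = 23104 ≡ 120 (mod 221)
3^32 ≡ 120^2 = 14400 ≡ 35 (mod 221)
3^64 ≡ 35^2 = 1225 ≡ 120 (mod 221)
3^128 ≡ 120^2 = 14400 ≡ 35 (mod 221)
220 = 128 + 64 + 16 + 8 + 4 in binary powers of 2.
So 3^220 ≡ 35 · 120 · 120 · 152 · 81 ≡ 55 (mod 221).
Since 55 ≠ 1, base 3 is a Fermat witness: 221 is composite.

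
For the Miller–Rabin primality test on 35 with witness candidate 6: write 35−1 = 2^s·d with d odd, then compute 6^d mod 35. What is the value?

6

35 − 1 = 34 = 2^1 · 17, so d = 17.
6^1 ≡ 6 (mod 35)
6^2 ≡ 6^2 = 36 ≡ 1 (mod 35)
6^4 ≡ 1^2 = 1 ≡ 1 (mod 35)
6^8 ≡ 1^2 = 1 ≡ 1 (mod 35)
6^16 ≡ 1^2 = 1 ≡ 1 (mod 35)
17 = 16 + 1 in binary powers of 2.
So 6^17 ≡ 1 · 6 ≡ 6 (mod 35).
Squaring chain: 6; never reaches −1, so base 6 is a Miller–Rabin witness that 35 is composite.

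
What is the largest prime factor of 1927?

47

1927 = 41 · 47
47 is prime.
So 1927 = 41 · 47; the largest prime factor is 47.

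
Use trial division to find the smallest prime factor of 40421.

40421 is odd.
Digit sum 11, not divisible by 3.
Ends in 1: not divisible by 5.
7: 40421 = 7·5774 + 3
11: 40421 = 11·3674 + 7
13: 40421 = 13·3109 + 4
17: 40421 = 17·2377 + 12
19: 40421 = 19·2127 + 8
23: 40421 = 23·1757 + 10
29: 40421 = 29·1393 + 24
31: 40421 = 31·1303 + 28
37: 40421 = 37·1092 + 17
41: 40421 = 41·985 + 36
43: 40421 = 43·940 + 1
47: 40421 = 47·860 + 1
53: 40421 = 53·762 + 35
59: 40421 = 59·685 + 6
61: 40421 = 61·662 + 39
67: 40421 = 67·603 + 20
71: 40421 = 71·569 + 22
73: 40421 = 73·553 + 52
79: 40421 = 79·511 + 52
83: 40421 = 83·487

83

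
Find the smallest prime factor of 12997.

41

12997 is odd.
Digit sum 28, not divisible by 3.
Ends in 7: not divisible by 5.
7: 12997 = 7·1856 + 5
11: 12997 = 11·1181 + 6
13: 12997 = 13·999 + 10
17: 12997 = 17·764 + 9
19: 12997 = 19·684 + 1
23: 12997 = 23·565 + 2
29: 12997 = 29·448 + 5
31: 12997 = 31·419 + 8
37: 12997 = 37·351 + 10
41: 12997 = 41·317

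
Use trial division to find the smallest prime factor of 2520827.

2520827 is odd.
Digit sum 26, not divisible by 3.
Ends in 7: not divisible by 5.
7: 2520827 = 7·360118 + 1
11: 2520827 = 11·229166 + 1
13: 2520827 = 13·193909 + 10
17: 2520827 = 17·148283 + 16
19: 2520827 = 19·132675 + 2
23: 2520827 = 23·109601 + 4
29: 2520827 = 29·86925 + 2
31: 2520827 = 31·81317

31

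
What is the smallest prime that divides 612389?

19

612389 is odd.
Digit sum 29, not divisible by 3.
Ends in 9: not divisible by 5.
7: 612389 = 7·87484 + 1
11: 612389 = 11·55671 + 8
13: 612389 = 13·47106 + 11
17: 612389 = 17·36022 + 15
19: 612389 = 19·32231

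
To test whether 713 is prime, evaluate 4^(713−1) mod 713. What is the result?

4^1 ≡ 4 (mod 713)
4^2 ≡ 4^2 = 16 ≡ 16 (mod 713)
4^4 ≡ 16^2 = 256 ≡ 256 (mod 713)
4^8 ≡ 256^2 = 65536 ≡ 653 (mod 713)
4^16 ≡ 653^2 = 426409 ≡ 35 (mod 713)
4^32 ≡ 35^2 = 1225 ≡ 512 (mod 713)
4^64 ≡ 512^2 = 262144 ≡ 473 (mod 713)
4^128 ≡ 473^2 = 223729 ≡ 560 (mod 713)
4^256 ≡ 560^2 = 313600 ≡ 593 (mod 713)
4^512 ≡ 593^2 = 351649 ≡ 140 (mod 713)
712 = 512 + 128 + 64 + 8 in binary powers of 2.
So 4^712 ≡ 140 · 560 · 473 · 653 ≡ 78 (mod 713).
Since 78 ≠ 1, base 4 is a Fermat witness: 713 is composite.

78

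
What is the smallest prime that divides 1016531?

23

1016531 is odd.
Digit sum 17, not divisible by 3.
Ends in 1: not divisible by 5.
7: 1016531 = 7·145218 + 5
11: 1016531 = 11·92411 + 10
13: 1016531 = 13·78194 + 9
17: 1016531 = 17·59795 + 16
19: 1016531 = 19·53501 + 12
23: 1016531 = 23·44197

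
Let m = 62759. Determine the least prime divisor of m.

97

62759 is odd.
Digit sum 29, not divisible by 3.
Ends in 9: not divisible by 5.
7: 62759 = 7·8965 + 4
11: 62759 = 11·5705 + 4
13: 62759 = 13·4827 + 8
17: 62759 = 17·3691 + 12
19: 62759 = 19·3303 + 2
23: 62759 = 23·2728 + 15
29: 62759 = 29·2164 + 3
31: 62759 = 31·2024 + 15
37: 62759 = 37·1696 + 7
41: 62759 = 41·1530 + 29
43: 62759 = 43·1459 + 22
47: 62759 = 47·1335 + 14
53: 62759 = 53·1184 + 7
59: 62759 = 59·1063 + 42
61: 62759 = 61·1028 + 51
67: 62759 = 67·936 + 47
71: 62759 = 71·883 + 66
73: 62759 = 73·859 + 52
79: 62759 = 79·794 + 33
83: 62759 = 83·756 + 11
89: 62759 = 89·705 + 14
97: 62759 = 97·647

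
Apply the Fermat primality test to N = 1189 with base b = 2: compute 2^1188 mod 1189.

297

2^1 ≡ 2 (mod 1189)
2^2 ≡ 2^2 = 4 ≡ 4 (mod 1189)
2^4 ≡ 4^2 = 16 ≡ 16 (mod 1189)
2^8 ≡ 16^2 = 256 ≡ 256 (mod 1189)
2^16 ≡ 256^2 = 65536 ≡ 141 (mod 1189)
2^32 ≡ 141^2 = 19881 ≡ 857 (mod 1189)
2^64 ≡ 857^2 = 734449 ≡ 836 (mod 1189)
2^128 ≡ 836^2 = 698896 ≡ 953 (mod 1189)
2^256 ≡ 953^2 = 908209 ≡ 1002 (mod 1189)
2^512 ≡ 1002^2 = 1004004 ≡ 488 (mod 1189)
2^1024 ≡ 488^2 = 238144 ≡ 344 (mod 1189)
1188 = 1024 + 128 + 32 + 4 in binary powers of 2.
So 2^1188 ≡ 344 · 953 · 857 · 16 ≡ 297 (mod 1189).
Since 297 ≠ 1, base 2 is a Fermat witness: 1189 is composite.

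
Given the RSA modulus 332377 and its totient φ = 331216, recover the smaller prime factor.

509

φ(n) = (p−1)(q−1) = n − (p+q) + 1, so p + q = 332377 − 331216 + 1 = 1162.
p and q are the roots of t² − 1162t + 332377 = 0.
Discriminant: 1162² − 4·332377 = 1350244 − 1329508 = 20736; √20736 = 144.
q = (1162 − 144)/2 = 509, p = (1162 + 144)/2 = 653.
Check: 509 · 653 = 332377.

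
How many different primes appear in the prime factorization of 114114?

6

114114 = 2 · 57057
57057 = 3 · 19019
19019 = 7 · 2717
2717 = 11 · 247
247 = 13 · 19
114114 = 2 · 3 · 7 · 11 · 13 · 19, which has 6 distinct prime factors.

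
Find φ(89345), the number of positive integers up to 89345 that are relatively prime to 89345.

70384

Factor: 89345 = 5 · 107 · 167.
φ(89345) = (5−1) · (107−1) · (167−1) = 4 · 106 · 166 = 70384.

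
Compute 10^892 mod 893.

10^1 ≡ 10 (mod 893)
10^2 ≡ 10^2 = 100 ≡ 100 (mod 893)
10^4 ≡ 100^2 = 10000 ≡ 177 (mod 893)
10^8 ≡ 177^2 = 31329 ≡ 74 (mod 893)
10^16 ≡ 74^2 = 5476 ≡ 118 (mod 893)
10^32 ≡ 118^2 = 13924 ≡ 529 (mod 893)
10^64 ≡ 529^2 = 279841 ≡ 332 (mod 893)
10^128 ≡ 332^2 = 110224 ≡ 385 (mod 893)
10^256 ≡ 385^2 = 148225 ≡ 880 (mod 893)
10^512 ≡ 880^2 = 774400 ≡ 169 (mod 893)
892 = 512 + 256 + 64 + 32 + 16 + 8 + 4 in binary powers of 2.
So 10^892 ≡ 169 · 880 · 332 · 529 · 118 · 74 · 177 ≡ 332 (mod 893).
Since 332 ≠ 1, base 10 is a Fermat witness: 893 is composite.

332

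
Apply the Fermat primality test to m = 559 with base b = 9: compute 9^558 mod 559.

9^1 ≡ 9 (mod 559)
9^2 ≡ 9^2 = 81 ≡ 81 (mod 559)
9^4 ≡ 81^2 = 6561 ≡ 412 (mod 559)
9^8 ≡ 412^2 = 169744 ≡ 367 (mod 559)
9^16 ≡ 367^2 = 134689 ≡ 529 (mod 559)
9^32 ≡ 529^2 = 279841 ≡ 341 (mod 559)
9^64 ≡ 341^2 = 116281 ≡ 9 (mod 559)
9^128 ≡ 9^2 = 81 ≡ 81 (mod 559)
9^256 ≡ 81^2 = 6561 ≡ 412 (mod 559)
9^512 ≡ 412^2 = 169744 ≡ 367 (mod 559)
558 = 512 + 32 + 8 + 4 + 2 in binary powers of 2.
So 9^558 ≡ 367 · 341 · 367 · 412 · 81 ≡ 274 (mod 559).
Since 274 ≠ 1, base 9 is a Fermat witness: 559 is composite.

274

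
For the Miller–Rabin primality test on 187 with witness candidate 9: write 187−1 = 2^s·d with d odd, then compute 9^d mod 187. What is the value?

25

187 − 1 = 186 = 2^1 · 93, so d = 93.
9^1 ≡ 9 (mod 187)
9^2 ≡ 9^2 = 81 ≡ 81 (mod 187)
9^4 ≡ 81^2 = 6561 ≡ 16 (mod 187)
9^8 ≡ 16^2 = 256 ≡ 69 (mod 187)
9^16 ≡ 69^2 = 4761 ≡ 86 (mod 187)
9^32 ≡ 86^2 = 7396 ≡ 103 (mod 187)
9^64 ≡ 103^2 = 10609 ≡ 137 (mod 187)
93 = 64 + 16 + 8 + 4 + 1 in binary powers of 2.
So 9^93 ≡ 137 · 86 · 69 · 16 · 9 ≡ 25 (mod 187).
Squaring chain: 25; never reaches −1, so base 9 is a Miller–Rabin witness that 187 is composite.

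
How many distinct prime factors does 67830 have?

67830 = 2 · 33915
33915 = 3 · 11305
11305 = 5 · 2261
2261 = 7 · 323
323 = 17 · 19
67830 = 2 · 3 · 5 · 7 · 17 · 19, which has 6 distinct prime factors.

6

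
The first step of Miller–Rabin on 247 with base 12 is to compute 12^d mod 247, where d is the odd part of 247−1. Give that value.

247 − 1 = 246 = 2^1 · 123, so d = 123.
12^1 ≡ 12 (mod 247)
12^2 ≡ 12^2 = 144 ≡ 144 (mod 247)
12^4 ≡ 144^2 = 20736 ≡ 235 (mod 247)
12^8 ≡ 235^2 = 55225 ≡ 144 (mod 247)
12^16 ≡ 144^2 = 20736 ≡ 235 (mod 247)
12^32 ≡ 235^2 = 55225 ≡ 144 (mod 247)
12^64 ≡ 144^2 = 20736 ≡ 235 (mod 247)
123 = 64 + 32 + 16 + 8 + 2 + 1 in binary powers of 2.
So 12^123 ≡ 235 · 144 · 235 · 144 · 144 · 12 ≡ 246 (mod 247).
Since 12^d ≡ 246 (mod 247), base 12 does not prove 247 composite.

246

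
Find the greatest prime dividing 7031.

7031 = 79 · 89
89 is prime.
So 7031 = 79 · 89; the largest prime factor is 89.

89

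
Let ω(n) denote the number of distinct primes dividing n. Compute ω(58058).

5

58058 = 2 · 29029
29029 = 7 · 4147
4147 = 11 · 377
377 = 13 · 29
58058 = 2 · 7 · 11 · 13 · 29, which has 5 distinct prime factors.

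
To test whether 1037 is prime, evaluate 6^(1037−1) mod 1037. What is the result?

727

6^1 ≡ 6 (mod 1037)
6^2 ≡ 6^2 = 36 ≡ 36 (mod 1037)
6^4 ≡ 36^2 = 1296 ≡ 259 (mod 1037)
6^8 ≡ 259^2 = 67081 ≡ 713 (mod 1037)
6^16 ≡ 713^2 = 508369 ≡ 239 (mod 1037)
6^32 ≡ 239^2 = 57121 ≡ 86 (mod 1037)
6^64 ≡ 86^2 = 7396 ≡ 137 (mod 1037)
6^128 ≡ 137^2 = 18769 ≡ 103 (mod 1037)
6^256 ≡ 103^2 = 10609 ≡ 239 (mod 1037)
6^512 ≡ 239^2 = 57121 ≡ 86 (mod 1037)
6^1024 ≡ 86^2 = 7396 ≡ 137 (mod 1037)
1036 = 1024 + 8 + 4 in binary powers of 2.
So 6^1036 ≡ 137 · 713 · 259 ≡ 727 (mod 1037).
Since 727 ≠ 1, base 6 is a Fermat witness: 1037 is composite.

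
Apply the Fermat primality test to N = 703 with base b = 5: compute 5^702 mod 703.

628

5^1 ≡ 5 (mod 703)
5^2 ≡ 5^2 = 25 ≡ 25 (mod 703)
5^4 ≡ 25^2 = 625 ≡ 625 (mod 703)
5^8 ≡ 625^2 = 390625 ≡ 460 (mod 703)
5^16 ≡ 460^2 = 211600 ≡ 700 (mod 703)
5^32 ≡ 700^2 = 490000 ≡ 9 (mod 703)
5^64 ≡ 9^2 = 81 ≡ 81 (mod 703)
5^128 ≡ 81^2 = 6561 ≡ 234 (mod 703)
5^256 ≡ 234^2 = 54756 ≡ 625 (mod 703)
5^512 ≡ 625^2 = 390625 ≡ 460 (mod 703)
702 = 512 + 128 + 32 + 16 + 8 + 4 + 2 in binary powers of 2.
So 5^702 ≡ 460 · 234 · 9 · 700 · 460 · 625 · 25 ≡ 628 (mod 703).
Since 628 ≠ 1, base 5 is a Fermat witness: 703 is composite.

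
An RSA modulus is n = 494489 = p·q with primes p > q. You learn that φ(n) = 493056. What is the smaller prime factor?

φ(n) = (p−1)(q−1) = n − (p+q) + 1, so p + q = 494489 − 493056 + 1 = 1434.
p and q are the roots of t² − 1434t + 494489 = 0.
Discriminant: 1434² − 4·494489 = 2056356 − 1977956 = 78400; √78400 = 280.
q = (1434 − 280)/2 = 577, p = (1434 + 280)/2 = 857.
Check: 577 · 857 = 494489.

577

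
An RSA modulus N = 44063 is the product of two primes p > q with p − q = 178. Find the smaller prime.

Since p = q + 178, we have 44063 = q(q + 178), so q² + 178q − 44063 = 0.
Discriminant: 178² + 4·44063 = 31684 + 176252 = 207936; √207936 = 456.
q = (−178 + 456)/2 = 139, and p = q + 178 = 317.
Check: 139 · 317 = 44063.

139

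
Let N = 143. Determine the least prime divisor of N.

143 is odd.
Digit sum 8, not divisible by 3.
Ends in 3: not divisible by 5.
7: 143 = 7·20 + 3
11: 143 = 11·13

11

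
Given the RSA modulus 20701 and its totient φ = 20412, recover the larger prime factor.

163

φ(n) = (p−1)(q−1) = n − (p+q) + 1, so p + q = 20701 − 20412 + 1 = 290.
p and q are the roots of t² − 290t + 20701 = 0.
Discriminant: 290² − 4·20701 = 84100 − 82804 = 1296; √1296 = 36.
q = (290 − 36)/2 = 127, p = (290 + 36)/2 = 163.
Check: 127 · 163 = 20701.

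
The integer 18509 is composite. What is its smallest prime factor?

83

18509 is odd.
Digit sum 23, not divisible by 3.
Ends in 9: not divisible by 5.
7: 18509 = 7·2644 + 1
11: 18509 = 11·1682 + 7
13: 18509 = 13·1423 + 10
17: 18509 = 17·1088 + 13
19: 18509 = 19·974 + 3
23: 18509 = 23·804 + 17
29: 18509 = 29·638 + 7
31: 18509 = 31·597 + 2
37: 18509 = 37·500 + 9
41: 18509 = 41·451 + 18
43: 18509 = 43·430 + 19
47: 18509 = 47·393 + 38
53: 18509 = 53·349 + 12
59: 18509 = 59·313 + 42
61: 18509 = 61·303 + 26
67: 18509 = 67·276 + 17
71: 18509 = 71·260 + 49
73: 18509 = 73·253 + 40
79: 18509 = 79·234 + 23
83: 18509 = 83·223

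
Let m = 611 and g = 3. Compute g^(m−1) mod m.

341

3^1 ≡ 3 (mod 611)
3^2 ≡ 3^2 = 9 ≡ 9 (mod 611)
3^4 ≡ 9^2 = 81 ≡ 81 (mod 611)
3^8 ≡ 81^2 = 6561 ≡ 451 (mod 611)
3^16 ≡ 451^2 = 203401 ≡ 549 (mod 611)
3^32 ≡ 549^2 = 301401 ≡ 178 (mod 611)
3^64 ≡ 178^2 = 31684 ≡ 523 (mod 611)
3^128 ≡ 523^2 = 273529 ≡ 412 (mod 611)
3^256 ≡ 412^2 = 169744 ≡ 497 (mod 611)
3^512 ≡ 497^2 = 247009 ≡ 165 (mod 611)
610 = 512 + 64 + 32 + 2 in binary powers of 2.
So 3^610 ≡ 165 · 523 · 178 · 9 ≡ 341 (mod 611).
Since 341 ≠ 1, base 3 is a Fermat witness: 611 is composite.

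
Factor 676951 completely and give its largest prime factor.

676951 = 11 · 61541
61541 = 19 · 3239
3239 = 41 · 79
79 is prime.
So 676951 = 11 · 19 · 41 · 79; the largest prime factor is 79.

79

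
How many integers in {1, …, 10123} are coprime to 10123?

Factor: 10123 = 53 · 191.
φ(10123) = (53−1) · (191−1) = 52 · 190 = 9880.

9880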